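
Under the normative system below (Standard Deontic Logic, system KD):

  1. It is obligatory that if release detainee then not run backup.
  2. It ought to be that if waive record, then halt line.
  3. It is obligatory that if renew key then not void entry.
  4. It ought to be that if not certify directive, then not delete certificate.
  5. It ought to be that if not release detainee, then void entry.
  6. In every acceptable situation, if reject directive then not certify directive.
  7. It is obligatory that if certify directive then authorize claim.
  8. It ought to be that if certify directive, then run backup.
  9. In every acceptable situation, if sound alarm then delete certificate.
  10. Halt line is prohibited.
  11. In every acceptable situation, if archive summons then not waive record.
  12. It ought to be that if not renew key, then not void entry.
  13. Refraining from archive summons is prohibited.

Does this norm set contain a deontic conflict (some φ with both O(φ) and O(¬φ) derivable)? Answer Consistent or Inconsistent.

Premise 2 is O(waive_record → halt_line), but O(waive_record) is not derivable from the premises, so it does not yield O(halt_line).
So O(halt_line) is not derivable, and the apparent clash with O(¬halt_line) does not arise.
A world satisfying every obligation exists (e.g. archive_summons=true, authorize_claim=false, certify_directive=false, delete_certificate=false, halt_line=false, reject_directive=false, release_detainee=true, renew_key=false, run_backup=false, sound_alarm=false, void_entry=false, waive_record=false); no atom is both obligatory and forbidden, so the set is consistent.

Consistent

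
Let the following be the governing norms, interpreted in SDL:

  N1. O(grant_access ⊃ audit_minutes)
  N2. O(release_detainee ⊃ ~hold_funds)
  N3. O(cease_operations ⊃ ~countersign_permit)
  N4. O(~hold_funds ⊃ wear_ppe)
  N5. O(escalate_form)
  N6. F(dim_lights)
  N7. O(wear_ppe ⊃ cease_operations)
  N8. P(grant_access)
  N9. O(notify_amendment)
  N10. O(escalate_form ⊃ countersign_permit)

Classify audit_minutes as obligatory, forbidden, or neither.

Neither

Premise 1 is O(grant_access ⊃ audit_minutes), but O(grant_access) is not derivable from the premises (the permission P(grant_access) asserts only ~O(~grant_access), not O(grant_access)), so it does not yield O(audit_minutes).
No premise or chain of K-axiom applications forces O(audit_minutes), and none forces O(~audit_minutes). So audit_minutes is neither obligatory nor forbidden under these norms.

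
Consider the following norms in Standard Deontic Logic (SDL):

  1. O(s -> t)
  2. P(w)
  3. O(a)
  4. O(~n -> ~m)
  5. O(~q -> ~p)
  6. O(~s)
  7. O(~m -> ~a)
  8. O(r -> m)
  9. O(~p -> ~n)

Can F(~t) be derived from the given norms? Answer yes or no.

Premise 1 is O(s -> t), but O(s) is not derivable from the premises, so it does not yield O(t).
No other premise forces O(t). An ideal world satisfying every premise can still have ~t true, so F(~t) is not derivable.

No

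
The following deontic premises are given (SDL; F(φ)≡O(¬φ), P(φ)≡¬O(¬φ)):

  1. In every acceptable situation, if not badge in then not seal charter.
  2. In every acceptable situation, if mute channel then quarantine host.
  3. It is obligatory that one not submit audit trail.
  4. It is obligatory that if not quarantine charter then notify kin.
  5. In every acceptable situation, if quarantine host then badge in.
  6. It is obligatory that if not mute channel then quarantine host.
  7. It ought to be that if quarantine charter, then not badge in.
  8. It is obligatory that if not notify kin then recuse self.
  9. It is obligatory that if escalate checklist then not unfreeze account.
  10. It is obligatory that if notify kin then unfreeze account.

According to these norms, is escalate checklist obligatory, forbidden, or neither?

Forbidden

Premises 6 and 2 are O(¬mute_channel → quarantine_host) and O(mute_channel → quarantine_host); every ideal world satisfies ¬mute_channel or mute_channel, so in either case quarantine_host holds — hence O(quarantine_host).
From O(quarantine_host) and premise 5, O(quarantine_host → badge_in), we obtain O(badge_in).
Premise 7 is O(quarantine_charter → ¬badge_in); contrapositively O(badge_in → ¬quarantine_charter). Since O(badge_in) holds, K gives O(¬quarantine_charter).
Applying K to premise 4 (O(¬quarantine_charter → notify_kin)) and O(¬quarantine_charter) yields O(notify_kin).
Premise 10 is O(notify_kin → unfreeze_account); since O(notify_kin), deontic closure gives O(unfreeze_account).
Premise 9 is O(escalate_checklist → ¬unfreeze_account); contrapositively O(unfreeze_account → ¬escalate_checklist). Since O(unfreeze_account) holds, K gives O(¬escalate_checklist).
Premises 1, 3, 8 do not contribute to this derivation.
Thus O(¬escalate_checklist), which is F(escalate_checklist): escalate_checklist is forbidden.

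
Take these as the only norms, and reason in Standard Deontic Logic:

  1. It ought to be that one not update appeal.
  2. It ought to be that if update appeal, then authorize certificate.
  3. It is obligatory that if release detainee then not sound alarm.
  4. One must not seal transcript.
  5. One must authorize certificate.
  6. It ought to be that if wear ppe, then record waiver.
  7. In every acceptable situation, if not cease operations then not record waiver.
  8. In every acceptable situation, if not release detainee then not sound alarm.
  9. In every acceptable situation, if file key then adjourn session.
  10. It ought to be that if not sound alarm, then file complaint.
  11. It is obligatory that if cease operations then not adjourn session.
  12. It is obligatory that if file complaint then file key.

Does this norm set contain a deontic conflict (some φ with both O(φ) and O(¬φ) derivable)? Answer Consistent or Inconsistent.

Premise 2 is O(update_appeal → authorize_certificate); even if O(authorize_certificate) held, inferring O(update_appeal) would be affirming the consequent — invalid.
So O(update_appeal) is not derivable, and the apparent clash with O(¬update_appeal) does not arise.
A world satisfying every obligation exists (e.g. adjourn_session=true, authorize_certificate=true, cease_operations=false, file_complaint=true, file_key=true, record_waiver=false, release_detainee=false, seal_transcript=false, sound_alarm=false, update_appeal=false, wear_ppe=false); no atom is both obligatory and forbidden, so the set is consistent.

Consistent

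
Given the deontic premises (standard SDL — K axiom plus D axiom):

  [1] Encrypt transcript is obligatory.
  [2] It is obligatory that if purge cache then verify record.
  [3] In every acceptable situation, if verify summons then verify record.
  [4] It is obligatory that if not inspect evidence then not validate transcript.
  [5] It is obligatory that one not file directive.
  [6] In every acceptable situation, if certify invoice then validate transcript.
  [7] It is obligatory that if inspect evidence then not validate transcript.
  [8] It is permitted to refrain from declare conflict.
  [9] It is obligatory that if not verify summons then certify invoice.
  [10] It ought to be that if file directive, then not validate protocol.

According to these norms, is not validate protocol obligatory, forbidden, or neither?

Neither

Premise 10 is O(file_directive → ¬validate_protocol), but O(file_directive) is not derivable from the premises, so it does not yield O(¬validate_protocol).
No premise or chain of K-axiom applications forces O(¬validate_protocol), and none forces O(validate_protocol). So ¬validate_protocol is neither obligatory nor forbidden under these norms.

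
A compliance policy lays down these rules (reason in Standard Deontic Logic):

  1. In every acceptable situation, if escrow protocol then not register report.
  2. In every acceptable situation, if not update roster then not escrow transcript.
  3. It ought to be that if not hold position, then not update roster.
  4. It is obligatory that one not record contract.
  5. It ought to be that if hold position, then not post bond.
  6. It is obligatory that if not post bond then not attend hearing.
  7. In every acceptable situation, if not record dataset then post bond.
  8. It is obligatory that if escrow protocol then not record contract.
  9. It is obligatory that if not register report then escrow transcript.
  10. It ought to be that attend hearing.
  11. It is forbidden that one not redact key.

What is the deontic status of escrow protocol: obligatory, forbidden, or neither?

Forbidden

Premise 10 gives O(attend_hearing).
Premise 6 is O(¬post_bond → ¬attend_hearing); contrapositively O(attend_hearing → post_bond). Since O(attend_hearing) holds, K gives O(post_bond).
Premise 5 is O(hold_position → ¬post_bond); contrapositively O(post_bond → ¬hold_position). Since O(post_bond) holds, K gives O(¬hold_position).
From O(¬hold_position) and premise 3, O(¬hold_position → ¬update_roster), we obtain O(¬update_roster).
Applying K to premise 2 (O(¬update_roster → ¬escrow_transcript)) and O(¬update_roster) yields O(¬escrow_transcript).
Premise 9, O(¬register_report → escrow_transcript), contraposes to O(¬escrow_transcript → register_report); with O(¬escrow_transcript) we get O(register_report).
The contrapositive of premise 1 (O(escrow_protocol → ¬register_report)) is O(register_report → ¬escrow_protocol), and O(register_report) is already established, so O(¬escrow_protocol).
Premises 4, 7, 8, 11 do not contribute to this derivation.
Thus O(¬escrow_protocol), which is F(escrow_protocol): escrow_protocol is forbidden.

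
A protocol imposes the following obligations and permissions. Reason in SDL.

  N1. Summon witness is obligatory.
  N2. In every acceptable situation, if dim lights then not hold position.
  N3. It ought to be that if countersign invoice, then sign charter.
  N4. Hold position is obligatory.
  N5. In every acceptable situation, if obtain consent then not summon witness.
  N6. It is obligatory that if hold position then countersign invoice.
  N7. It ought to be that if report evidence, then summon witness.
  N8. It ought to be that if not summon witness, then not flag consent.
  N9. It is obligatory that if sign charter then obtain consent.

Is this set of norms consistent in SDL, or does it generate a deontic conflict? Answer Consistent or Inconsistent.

Premise 1 states O(summon_witness) outright.
Premise 5, O(obtain_consent → ¬summon_witness), contraposes to O(summon_witness → ¬obtain_consent); with O(summon_witness) we get O(¬obtain_consent).
Premise 9 is O(sign_charter → obtain_consent); contrapositively O(¬obtain_consent → ¬sign_charter). Since O(¬obtain_consent) holds, K gives O(¬sign_charter).
Premise 3 is O(countersign_invoice → sign_charter); contrapositively O(¬sign_charter → ¬countersign_invoice). Since O(¬sign_charter) holds, K gives O(¬countersign_invoice).
Premise 6, O(hold_position → countersign_invoice), contraposes to O(¬countersign_invoice → ¬hold_position); with O(¬countersign_invoice) we get O(¬hold_position).
But premise 4 directly asserts O(hold_position).
We now have both O(¬hold_position) and O(hold_position) — hold_position is simultaneously obligatory and forbidden, violating the D-axiom.

Inconsistent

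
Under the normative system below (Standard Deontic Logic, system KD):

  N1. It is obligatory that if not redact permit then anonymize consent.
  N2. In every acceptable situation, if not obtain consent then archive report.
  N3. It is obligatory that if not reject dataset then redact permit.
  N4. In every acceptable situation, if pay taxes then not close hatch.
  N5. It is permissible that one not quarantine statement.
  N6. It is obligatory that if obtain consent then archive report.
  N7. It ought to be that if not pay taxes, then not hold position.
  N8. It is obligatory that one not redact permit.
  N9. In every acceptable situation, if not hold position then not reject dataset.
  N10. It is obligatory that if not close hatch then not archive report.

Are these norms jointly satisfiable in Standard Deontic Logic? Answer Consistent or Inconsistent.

Inconsistent

Premises 2 and 6 are O(¬obtain_consent → archive_report) and O(obtain_consent → archive_report); every ideal world satisfies ¬obtain_consent or obtain_consent, so in either case archive_report holds — hence O(archive_report).
The contrapositive of premise 10 (O(¬close_hatch → ¬archive_report)) is O(archive_report → close_hatch), and O(archive_report) is already established, so O(close_hatch).
Premise 4 is O(pay_taxes → ¬close_hatch); contrapositively O(close_hatch → ¬pay_taxes). Since O(close_hatch) holds, K gives O(¬pay_taxes).
Premise 7 is O(¬pay_taxes → ¬hold_position); since O(¬pay_taxes), deontic closure gives O(¬hold_position).
Premise 9 is O(¬hold_position → ¬reject_dataset); since O(¬hold_position), deontic closure gives O(¬reject_dataset).
With premise 3, O(¬reject_dataset → redact_permit), the K-axiom yields O(redact_permit).
Yet premise 8 states O(¬redact_permit).
We now have both O(redact_permit) and O(¬redact_permit) — redact_permit is simultaneously obligatory and forbidden, violating the D-axiom.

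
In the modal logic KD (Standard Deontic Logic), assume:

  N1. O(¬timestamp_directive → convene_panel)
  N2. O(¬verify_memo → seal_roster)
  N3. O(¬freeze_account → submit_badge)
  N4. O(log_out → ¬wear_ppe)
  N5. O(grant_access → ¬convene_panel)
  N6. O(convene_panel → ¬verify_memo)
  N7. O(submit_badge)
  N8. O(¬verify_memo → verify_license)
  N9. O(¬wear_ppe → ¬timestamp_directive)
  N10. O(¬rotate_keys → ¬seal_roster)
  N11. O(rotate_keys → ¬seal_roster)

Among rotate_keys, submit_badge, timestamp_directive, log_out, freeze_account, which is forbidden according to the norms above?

log_out

By case analysis on ¬rotate_keys: premise 10 gives O(¬rotate_keys → ¬seal_roster) and premise 11 gives O(rotate_keys → ¬seal_roster), so O(¬seal_roster) either way.
Premise 2 is O(¬verify_memo → seal_roster); contrapositively O(¬seal_roster → verify_memo). Since O(¬seal_roster) holds, K gives O(verify_memo).
Premise 6, O(convene_panel → ¬verify_memo), contraposes to O(verify_memo → ¬convene_panel); with O(verify_memo) we get O(¬convene_panel).
The contrapositive of premise 1 (O(¬timestamp_directive → convene_panel)) is O(¬convene_panel → timestamp_directive), and O(¬convene_panel) is already established, so O(timestamp_directive).
Premise 9, O(¬wear_ppe → ¬timestamp_directive), contraposes to O(timestamp_directive → wear_ppe); with O(timestamp_directive) we get O(wear_ppe).
The contrapositive of premise 4 (O(log_out → ¬wear_ppe)) is O(wear_ppe → ¬log_out), and O(wear_ppe) is already established, so O(¬log_out).
So O(¬log_out) holds, i.e. log_out is forbidden. None of the other listed options is forbidden under the premises.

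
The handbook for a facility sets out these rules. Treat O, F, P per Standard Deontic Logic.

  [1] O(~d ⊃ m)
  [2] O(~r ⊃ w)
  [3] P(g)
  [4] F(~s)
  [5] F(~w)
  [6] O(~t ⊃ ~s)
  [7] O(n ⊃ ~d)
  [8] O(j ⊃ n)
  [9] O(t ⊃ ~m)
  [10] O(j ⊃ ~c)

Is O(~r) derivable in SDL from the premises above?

Premise 2 is O(~r ⊃ w); even if O(w) held, inferring O(~r) would be affirming the consequent — invalid.
No other premise forces O(~r). An ideal world satisfying every premise can still have ~r false, so O(~r) is not derivable.

No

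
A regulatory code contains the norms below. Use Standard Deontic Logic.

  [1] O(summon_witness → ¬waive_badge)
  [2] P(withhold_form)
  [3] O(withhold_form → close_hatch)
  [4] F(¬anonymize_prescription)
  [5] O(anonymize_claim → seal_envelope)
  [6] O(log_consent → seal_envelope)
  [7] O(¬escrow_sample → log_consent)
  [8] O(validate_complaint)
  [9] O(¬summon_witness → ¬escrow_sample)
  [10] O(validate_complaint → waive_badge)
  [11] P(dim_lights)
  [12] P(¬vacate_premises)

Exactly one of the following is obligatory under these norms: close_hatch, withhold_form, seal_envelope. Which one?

Premise 8 states O(validate_complaint) outright.
Premise 10 is O(validate_complaint → waive_badge); since O(validate_complaint), deontic closure gives O(waive_badge).
Premise 1 is O(summon_witness → ¬waive_badge); contrapositively O(waive_badge → ¬summon_witness). Since O(waive_badge) holds, K gives O(¬summon_witness).
Applying K to premise 9 (O(¬summon_witness → ¬escrow_sample)) and O(¬summon_witness) yields O(¬escrow_sample).
From O(¬escrow_sample) and premise 7, O(¬escrow_sample → log_consent), we obtain O(log_consent).
Premise 6 is O(log_consent → seal_envelope); since O(log_consent), deontic closure gives O(seal_envelope).
So O(seal_envelope) holds — seal_envelope is obligatory. None of the other listed options is made obligatory by any chain of premises.

seal_envelope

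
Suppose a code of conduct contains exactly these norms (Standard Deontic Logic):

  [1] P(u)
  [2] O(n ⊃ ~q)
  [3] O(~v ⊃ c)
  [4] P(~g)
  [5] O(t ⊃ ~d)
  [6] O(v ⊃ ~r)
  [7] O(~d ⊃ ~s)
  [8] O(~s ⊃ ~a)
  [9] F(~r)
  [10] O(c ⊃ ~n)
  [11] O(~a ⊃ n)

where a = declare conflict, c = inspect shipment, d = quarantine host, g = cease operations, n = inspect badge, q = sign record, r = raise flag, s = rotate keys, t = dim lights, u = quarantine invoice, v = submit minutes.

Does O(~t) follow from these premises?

Yes

Premise 9 is F(~r), i.e. O(r).
Premise 6, O(v ⊃ ~r), contraposes to O(r ⊃ ~v); with O(r) we get O(~v).
From O(~v) and premise 3, O(~v ⊃ c), we obtain O(c).
Premise 10 is O(c ⊃ ~n); since O(c), deontic closure gives O(~n).
The contrapositive of premise 11 (O(~a ⊃ n)) is O(~n ⊃ a), and O(~n) is already established, so O(a).
The contrapositive of premise 8 (O(~s ⊃ ~a)) is O(a ⊃ s), and O(a) is already established, so O(s).
The contrapositive of premise 7 (O(~d ⊃ ~s)) is O(s ⊃ d), and O(s) is already established, so O(d).
The contrapositive of premise 5 (O(t ⊃ ~d)) is O(d ⊃ ~t), and O(d) is already established, so O(~t).
Premises 1, 2, 4 do not contribute to this derivation.
So O(~t) follows.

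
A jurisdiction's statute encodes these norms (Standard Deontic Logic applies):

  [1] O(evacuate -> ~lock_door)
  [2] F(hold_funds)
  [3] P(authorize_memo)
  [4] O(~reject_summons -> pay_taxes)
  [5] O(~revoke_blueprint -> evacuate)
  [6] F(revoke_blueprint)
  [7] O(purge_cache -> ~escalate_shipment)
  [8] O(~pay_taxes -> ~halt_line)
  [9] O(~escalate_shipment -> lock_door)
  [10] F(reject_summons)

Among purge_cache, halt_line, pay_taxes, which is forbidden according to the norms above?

Premise 6, F(revoke_blueprint), is equivalent to O(~revoke_blueprint).
Applying K to premise 5 (O(~revoke_blueprint -> evacuate)) and O(~revoke_blueprint) yields O(evacuate).
Premise 1 is O(evacuate -> ~lock_door); since O(evacuate), deontic closure gives O(~lock_door).
The contrapositive of premise 9 (O(~escalate_shipment -> lock_door)) is O(~lock_door -> escalate_shipment), and O(~lock_door) is already established, so O(escalate_shipment).
Premise 7 is O(purge_cache -> ~escalate_shipment); contrapositively O(escalate_shipment -> ~purge_cache). Since O(escalate_shipment) holds, K gives O(~purge_cache).
So O(~purge_cache) holds, i.e. purge_cache is forbidden. None of the other listed options is forbidden under the premises.

purge_cache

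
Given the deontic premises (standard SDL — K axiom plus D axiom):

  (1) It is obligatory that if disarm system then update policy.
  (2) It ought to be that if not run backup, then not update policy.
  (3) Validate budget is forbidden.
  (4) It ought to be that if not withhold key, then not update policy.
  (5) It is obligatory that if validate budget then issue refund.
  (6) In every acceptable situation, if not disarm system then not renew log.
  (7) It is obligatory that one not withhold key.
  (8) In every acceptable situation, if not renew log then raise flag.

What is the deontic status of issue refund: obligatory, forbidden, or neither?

Premise 5 is O(validate_budget → issue_refund), but O(validate_budget) is not derivable from the premises, so it does not yield O(issue_refund).
No premise or chain of K-axiom applications forces O(issue_refund), and none forces O(¬issue_refund). So issue_refund is neither obligatory nor forbidden under these norms.

Neither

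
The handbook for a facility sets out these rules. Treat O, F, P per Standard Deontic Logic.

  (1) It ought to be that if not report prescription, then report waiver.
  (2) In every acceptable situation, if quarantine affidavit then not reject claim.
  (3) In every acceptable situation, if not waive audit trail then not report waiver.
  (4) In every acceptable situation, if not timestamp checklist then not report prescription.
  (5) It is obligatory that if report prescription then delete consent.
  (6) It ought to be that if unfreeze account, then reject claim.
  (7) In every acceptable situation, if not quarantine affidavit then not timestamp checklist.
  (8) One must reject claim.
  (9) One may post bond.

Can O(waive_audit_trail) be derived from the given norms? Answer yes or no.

Yes

Premise 8 gives O(reject_claim).
The contrapositive of premise 2 (O(quarantine_affidavit → ¬reject_claim)) is O(reject_claim → ¬quarantine_affidavit), and O(reject_claim) is already established, so O(¬quarantine_affidavit).
With premise 7, O(¬quarantine_affidavit → ¬timestamp_checklist), the K-axiom yields O(¬timestamp_checklist).
Applying K to premise 4 (O(¬timestamp_checklist → ¬report_prescription)) and O(¬timestamp_checklist) yields O(¬report_prescription).
Premise 1 is O(¬report_prescription → report_waiver); since O(¬report_prescription), deontic closure gives O(report_waiver).
Premise 3, O(¬waive_audit_trail → ¬report_waiver), contraposes to O(report_waiver → waive_audit_trail); with O(report_waiver) we get O(waive_audit_trail).
Premises 5, 6, 9 do not contribute to this derivation.
So O(waive_audit_trail) follows.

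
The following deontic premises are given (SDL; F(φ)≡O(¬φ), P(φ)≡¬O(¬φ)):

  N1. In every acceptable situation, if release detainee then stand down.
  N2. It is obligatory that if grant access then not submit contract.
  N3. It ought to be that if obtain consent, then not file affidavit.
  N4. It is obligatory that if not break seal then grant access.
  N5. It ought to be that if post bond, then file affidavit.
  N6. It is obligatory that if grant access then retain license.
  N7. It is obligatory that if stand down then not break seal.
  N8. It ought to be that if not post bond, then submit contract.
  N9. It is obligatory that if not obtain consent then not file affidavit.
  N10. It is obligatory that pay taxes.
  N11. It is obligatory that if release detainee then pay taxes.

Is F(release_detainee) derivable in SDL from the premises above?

By case analysis on obtain_consent: premise 3 gives O(obtain_consent → ¬file_affidavit) and premise 9 gives O(¬obtain_consent → ¬file_affidavit), so O(¬file_affidavit) either way.
Premise 5, O(post_bond → file_affidavit), contraposes to O(¬file_affidavit → ¬post_bond); with O(¬file_affidavit) we get O(¬post_bond).
From O(¬post_bond) and premise 8, O(¬post_bond → submit_contract), we obtain O(submit_contract).
The contrapositive of premise 2 (O(grant_access → ¬submit_contract)) is O(submit_contract → ¬grant_access), and O(submit_contract) is already established, so O(¬grant_access).
Premise 4, O(¬break_seal → grant_access), contraposes to O(¬grant_access → break_seal); with O(¬grant_access) we get O(break_seal).
The contrapositive of premise 7 (O(stand_down → ¬break_seal)) is O(break_seal → ¬stand_down), and O(break_seal) is already established, so O(¬stand_down).
Premise 1 is O(release_detainee → stand_down); contrapositively O(¬stand_down → ¬release_detainee). Since O(¬stand_down) holds, K gives O(¬release_detainee).
Premises 6, 10, 11 do not contribute to this derivation.
So O(¬release_detainee) holds, i.e. F(release_detainee). The claim follows.

Yes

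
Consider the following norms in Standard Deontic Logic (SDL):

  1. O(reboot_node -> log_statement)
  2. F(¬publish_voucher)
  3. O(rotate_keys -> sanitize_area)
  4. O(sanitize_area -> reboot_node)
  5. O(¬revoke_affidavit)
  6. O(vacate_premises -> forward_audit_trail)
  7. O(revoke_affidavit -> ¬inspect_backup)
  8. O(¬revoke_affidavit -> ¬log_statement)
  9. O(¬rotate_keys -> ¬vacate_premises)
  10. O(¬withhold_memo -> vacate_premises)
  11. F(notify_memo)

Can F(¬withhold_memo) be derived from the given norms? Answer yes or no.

From premise 5 we have O(¬revoke_affidavit).
From O(¬revoke_affidavit) and premise 8, O(¬revoke_affidavit -> ¬log_statement), we obtain O(¬log_statement).
Premise 1, O(reboot_node -> log_statement), contraposes to O(¬log_statement -> ¬reboot_node); with O(¬log_statement) we get O(¬reboot_node).
The contrapositive of premise 4 (O(sanitize_area -> reboot_node)) is O(¬reboot_node -> ¬sanitize_area), and O(¬reboot_node) is already established, so O(¬sanitize_area).
Premise 3 is O(rotate_keys -> sanitize_area); contrapositively O(¬sanitize_area -> ¬rotate_keys). Since O(¬sanitize_area) holds, K gives O(¬rotate_keys).
From O(¬rotate_keys) and premise 9, O(¬rotate_keys -> ¬vacate_premises), we obtain O(¬vacate_premises).
Premise 10 is O(¬withhold_memo -> vacate_premises); contrapositively O(¬vacate_premises -> withhold_memo). Since O(¬vacate_premises) holds, K gives O(withhold_memo).
Premises 2, 6, 7, 11 do not contribute to this derivation.
So O(withhold_memo) holds, i.e. F(¬withhold_memo). The claim follows.

Yes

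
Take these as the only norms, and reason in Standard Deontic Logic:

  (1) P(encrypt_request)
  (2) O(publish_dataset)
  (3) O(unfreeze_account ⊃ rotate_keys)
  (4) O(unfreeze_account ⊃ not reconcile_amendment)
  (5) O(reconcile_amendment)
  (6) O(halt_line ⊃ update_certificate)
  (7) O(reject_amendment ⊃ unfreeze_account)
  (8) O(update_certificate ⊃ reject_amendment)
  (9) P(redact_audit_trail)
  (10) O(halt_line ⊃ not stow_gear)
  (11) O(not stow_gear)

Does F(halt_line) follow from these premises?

Yes

Premise 5 states O(reconcile_amendment) outright.
Premise 4, O(unfreeze_account ⊃ not reconcile_amendment), contraposes to O(reconcile_amendment ⊃ not unfreeze_account); with O(reconcile_amendment) we get O(not unfreeze_account).
Premise 7, O(reject_amendment ⊃ unfreeze_account), contraposes to O(not unfreeze_account ⊃ not reject_amendment); with O(not unfreeze_account) we get O(not reject_amendment).
Premise 8 is O(update_certificate ⊃ reject_amendment); contrapositively O(not reject_amendment ⊃ not update_certificate). Since O(not reject_amendment) holds, K gives O(not update_certificate).
Premise 6 is O(halt_line ⊃ update_certificate); contrapositively O(not update_certificate ⊃ not halt_line). Since O(not update_certificate) holds, K gives O(not halt_line).
Premises 1, 2, 3, 9, 10, 11 do not contribute to this derivation.
So O(not halt_line) holds, i.e. F(halt_line). The claim follows.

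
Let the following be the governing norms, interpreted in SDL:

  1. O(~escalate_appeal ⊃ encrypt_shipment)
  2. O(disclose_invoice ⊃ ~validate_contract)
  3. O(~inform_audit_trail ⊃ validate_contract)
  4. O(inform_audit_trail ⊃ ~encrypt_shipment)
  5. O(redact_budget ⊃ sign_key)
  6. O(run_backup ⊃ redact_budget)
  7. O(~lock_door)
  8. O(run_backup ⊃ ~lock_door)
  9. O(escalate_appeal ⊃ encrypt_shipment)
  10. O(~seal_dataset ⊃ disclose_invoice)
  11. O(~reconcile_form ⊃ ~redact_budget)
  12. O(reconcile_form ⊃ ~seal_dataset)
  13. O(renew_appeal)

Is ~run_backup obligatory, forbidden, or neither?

Obligatory

Premises 1 and 9 cover both cases: O(~escalate_appeal ⊃ encrypt_shipment) and O(escalate_appeal ⊃ encrypt_shipment). Since ~escalate_appeal ∨ escalate_appeal is a tautology, O(encrypt_shipment) follows.
Premise 4, O(inform_audit_trail ⊃ ~encrypt_shipment), contraposes to O(encrypt_shipment ⊃ ~inform_audit_trail); with O(encrypt_shipment) we get O(~inform_audit_trail).
From O(~inform_audit_trail) and premise 3, O(~inform_audit_trail ⊃ validate_contract), we obtain O(validate_contract).
Premise 2 is O(disclose_invoice ⊃ ~validate_contract); contrapositively O(validate_contract ⊃ ~disclose_invoice). Since O(validate_contract) holds, K gives O(~disclose_invoice).
Premise 10, O(~seal_dataset ⊃ disclose_invoice), contraposes to O(~disclose_invoice ⊃ seal_dataset); with O(~disclose_invoice) we get O(seal_dataset).
Premise 12, O(reconcile_form ⊃ ~seal_dataset), contraposes to O(seal_dataset ⊃ ~reconcile_form); with O(seal_dataset) we get O(~reconcile_form).
From O(~reconcile_form) and premise 11, O(~reconcile_form ⊃ ~redact_budget), we obtain O(~redact_budget).
Premise 6, O(run_backup ⊃ redact_budget), contraposes to O(~redact_budget ⊃ ~run_backup); with O(~redact_budget) we get O(~run_backup).
Premises 5, 7, 8, 13 do not contribute to this derivation.
Hence ~run_backup is obligatory.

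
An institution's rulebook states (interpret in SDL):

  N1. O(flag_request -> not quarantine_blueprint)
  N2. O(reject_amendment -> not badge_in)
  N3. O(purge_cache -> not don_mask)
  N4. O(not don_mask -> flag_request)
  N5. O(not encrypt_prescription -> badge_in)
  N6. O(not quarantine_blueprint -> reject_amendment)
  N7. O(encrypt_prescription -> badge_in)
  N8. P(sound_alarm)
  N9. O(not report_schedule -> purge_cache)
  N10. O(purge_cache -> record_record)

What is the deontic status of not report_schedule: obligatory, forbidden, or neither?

Premises 5 and 7 are O(not encrypt_prescription -> badge_in) and O(encrypt_prescription -> badge_in); every ideal world satisfies not encrypt_prescription or encrypt_prescription, so in either case badge_in holds — hence O(badge_in).
Premise 2, O(reject_amendment -> not badge_in), contraposes to O(badge_in -> not reject_amendment); with O(badge_in) we get O(not reject_amendment).
Premise 6 is O(not quarantine_blueprint -> reject_amendment); contrapositively O(not reject_amendment -> quarantine_blueprint). Since O(not reject_amendment) holds, K gives O(quarantine_blueprint).
The contrapositive of premise 1 (O(flag_request -> not quarantine_blueprint)) is O(quarantine_blueprint -> not flag_request), and O(quarantine_blueprint) is already established, so O(not flag_request).
The contrapositive of premise 4 (O(not don_mask -> flag_request)) is O(not flag_request -> don_mask), and O(not flag_request) is already established, so O(don_mask).
Premise 3 is O(purge_cache -> not don_mask); contrapositively O(don_mask -> not purge_cache). Since O(don_mask) holds, K gives O(not purge_cache).
Premise 9, O(not report_schedule -> purge_cache), contraposes to O(not purge_cache -> report_schedule); with O(not purge_cache) we get O(report_schedule).
Premises 8, 10 do not contribute to this derivation.
Thus O(report_schedule), which is F(not report_schedule): not report_schedule is forbidden.

Forbidden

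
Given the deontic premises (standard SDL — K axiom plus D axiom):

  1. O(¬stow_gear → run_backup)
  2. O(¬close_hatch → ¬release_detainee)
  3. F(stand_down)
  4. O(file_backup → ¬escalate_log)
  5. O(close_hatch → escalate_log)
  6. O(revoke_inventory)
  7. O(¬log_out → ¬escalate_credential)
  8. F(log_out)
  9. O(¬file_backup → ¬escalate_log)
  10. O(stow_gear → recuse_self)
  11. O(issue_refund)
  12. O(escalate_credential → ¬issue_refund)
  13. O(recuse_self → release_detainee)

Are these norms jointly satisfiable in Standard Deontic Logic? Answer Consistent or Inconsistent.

Consistent

Premise 12 is O(escalate_credential → ¬issue_refund), but O(escalate_credential) is not derivable from the premises, so it does not yield O(¬issue_refund).
So O(¬issue_refund) is not derivable, and the apparent clash with O(issue_refund) does not arise.
A world satisfying every obligation exists (e.g. close_hatch=false, escalate_credential=false, escalate_log=false, file_backup=false, issue_refund=true, log_out=false, recuse_self=false, release_detainee=false, revoke_inventory=true, run_backup=true, stand_down=false, stow_gear=false); no atom is both obligatory and forbidden, so the set is consistent.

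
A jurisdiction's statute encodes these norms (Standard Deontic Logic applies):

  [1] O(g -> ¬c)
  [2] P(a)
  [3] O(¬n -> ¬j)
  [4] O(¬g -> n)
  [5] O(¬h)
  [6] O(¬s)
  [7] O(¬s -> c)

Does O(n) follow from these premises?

Yes

Premise 6 states O(¬s) outright.
With premise 7, O(¬s -> c), the K-axiom yields O(c).
Premise 1, O(g -> ¬c), contraposes to O(c -> ¬g); with O(c) we get O(¬g).
Premise 4 is O(¬g -> n); since O(¬g), deontic closure gives O(n).
Premises 2, 3, 5 do not contribute to this derivation.
So O(n) follows.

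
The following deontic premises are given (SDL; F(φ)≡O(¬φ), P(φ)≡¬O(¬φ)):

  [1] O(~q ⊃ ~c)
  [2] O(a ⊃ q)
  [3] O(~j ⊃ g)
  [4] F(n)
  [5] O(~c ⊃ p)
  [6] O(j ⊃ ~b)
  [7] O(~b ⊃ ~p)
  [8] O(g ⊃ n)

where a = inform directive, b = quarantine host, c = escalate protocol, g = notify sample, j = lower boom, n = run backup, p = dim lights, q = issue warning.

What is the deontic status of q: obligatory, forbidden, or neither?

Premise 4, F(n), is equivalent to O(~n).
Premise 8, O(g ⊃ n), contraposes to O(~n ⊃ ~g); with O(~n) we get O(~g).
Premise 3 is O(~j ⊃ g); contrapositively O(~g ⊃ j). Since O(~g) holds, K gives O(j).
Premise 6 is O(j ⊃ ~b); since O(j), deontic closure gives O(~b).
Premise 7 is O(~b ⊃ ~p); since O(~b), deontic closure gives O(~p).
The contrapositive of premise 5 (O(~c ⊃ p)) is O(~p ⊃ c), and O(~p) is already established, so O(c).
Premise 1 is O(~q ⊃ ~c); contrapositively O(c ⊃ q). Since O(c) holds, K gives O(q).
Premise 2 does not contribute to this derivation.
Hence q is obligatory.

Obligatory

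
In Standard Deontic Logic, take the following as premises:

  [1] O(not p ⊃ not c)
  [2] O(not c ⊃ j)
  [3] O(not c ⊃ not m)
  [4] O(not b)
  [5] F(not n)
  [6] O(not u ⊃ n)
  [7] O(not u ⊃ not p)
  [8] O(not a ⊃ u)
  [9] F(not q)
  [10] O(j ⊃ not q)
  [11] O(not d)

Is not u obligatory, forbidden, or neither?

Forbidden

Premise 9 is F(not q), i.e. O(q).
The contrapositive of premise 10 (O(j ⊃ not q)) is O(q ⊃ not j), and O(q) is already established, so O(not j).
Premise 2 is O(not c ⊃ j); contrapositively O(not j ⊃ c). Since O(not j) holds, K gives O(c).
Premise 1, O(not p ⊃ not c), contraposes to O(c ⊃ p); with O(c) we get O(p).
Premise 7 is O(not u ⊃ not p); contrapositively O(p ⊃ u). Since O(p) holds, K gives O(u).
Premises 3, 4, 5, 6, 8, 11 do not contribute to this derivation.
Thus O(u), which is F(not u): not u is forbidden.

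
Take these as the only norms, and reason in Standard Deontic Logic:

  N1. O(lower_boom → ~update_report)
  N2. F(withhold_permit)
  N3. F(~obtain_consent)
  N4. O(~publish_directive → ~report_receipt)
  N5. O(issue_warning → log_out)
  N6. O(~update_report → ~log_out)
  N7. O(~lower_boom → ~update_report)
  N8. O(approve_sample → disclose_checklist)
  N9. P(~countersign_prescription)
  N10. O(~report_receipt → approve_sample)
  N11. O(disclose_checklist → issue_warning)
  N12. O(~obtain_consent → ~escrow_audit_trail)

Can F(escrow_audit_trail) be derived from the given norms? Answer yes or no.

No

Premise 12 is O(~obtain_consent → ~escrow_audit_trail), but O(~obtain_consent) is not derivable from the premises, so it does not yield O(~escrow_audit_trail).
No other premise forces O(~escrow_audit_trail). An ideal world satisfying every premise can still have escrow_audit_trail true, so F(escrow_audit_trail) is not derivable.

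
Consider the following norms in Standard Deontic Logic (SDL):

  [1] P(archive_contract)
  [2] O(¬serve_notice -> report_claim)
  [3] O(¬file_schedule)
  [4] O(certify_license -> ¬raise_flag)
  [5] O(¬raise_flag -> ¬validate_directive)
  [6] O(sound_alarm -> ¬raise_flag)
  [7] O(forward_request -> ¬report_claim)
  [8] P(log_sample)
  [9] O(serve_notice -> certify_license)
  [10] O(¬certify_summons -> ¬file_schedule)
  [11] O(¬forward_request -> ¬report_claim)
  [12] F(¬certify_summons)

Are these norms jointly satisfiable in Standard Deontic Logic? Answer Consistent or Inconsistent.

Consistent

Premise 10 is O(¬certify_summons -> ¬file_schedule); even if O(¬file_schedule) held, inferring O(¬certify_summons) would be affirming the consequent — invalid.
So O(¬certify_summons) is not derivable, and the apparent clash with O(certify_summons) does not arise.
A world satisfying every obligation exists (e.g. archive_contract=false, certify_license=true, certify_summons=true, file_schedule=false, forward_request=false, log_sample=false, raise_flag=false, report_claim=false, serve_notice=true, sound_alarm=false, validate_directive=false); no atom is both obligatory and forbidden, so the set is consistent.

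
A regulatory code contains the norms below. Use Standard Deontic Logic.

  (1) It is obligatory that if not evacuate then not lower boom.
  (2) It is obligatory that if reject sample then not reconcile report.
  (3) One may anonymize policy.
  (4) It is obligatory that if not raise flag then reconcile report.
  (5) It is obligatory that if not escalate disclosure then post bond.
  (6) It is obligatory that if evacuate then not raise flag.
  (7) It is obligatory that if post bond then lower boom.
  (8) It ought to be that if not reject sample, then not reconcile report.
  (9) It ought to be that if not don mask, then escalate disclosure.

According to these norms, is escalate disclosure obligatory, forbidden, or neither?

Obligatory

By case analysis on reject_sample: premise 2 gives O(reject_sample → ¬reconcile_report) and premise 8 gives O(¬reject_sample → ¬reconcile_report), so O(¬reconcile_report) either way.
The contrapositive of premise 4 (O(¬raise_flag → reconcile_report)) is O(¬reconcile_report → raise_flag), and O(¬reconcile_report) is already established, so O(raise_flag).
Premise 6 is O(evacuate → ¬raise_flag); contrapositively O(raise_flag → ¬evacuate). Since O(raise_flag) holds, K gives O(¬evacuate).
With premise 1, O(¬evacuate → ¬lower_boom), the K-axiom yields O(¬lower_boom).
The contrapositive of premise 7 (O(post_bond → lower_boom)) is O(¬lower_boom → ¬post_bond), and O(¬lower_boom) is already established, so O(¬post_bond).
The contrapositive of premise 5 (O(¬escalate_disclosure → post_bond)) is O(¬post_bond → escalate_disclosure), and O(¬post_bond) is already established, so O(escalate_disclosure).
Premises 3, 9 do not contribute to this derivation.
Hence escalate_disclosure is obligatory.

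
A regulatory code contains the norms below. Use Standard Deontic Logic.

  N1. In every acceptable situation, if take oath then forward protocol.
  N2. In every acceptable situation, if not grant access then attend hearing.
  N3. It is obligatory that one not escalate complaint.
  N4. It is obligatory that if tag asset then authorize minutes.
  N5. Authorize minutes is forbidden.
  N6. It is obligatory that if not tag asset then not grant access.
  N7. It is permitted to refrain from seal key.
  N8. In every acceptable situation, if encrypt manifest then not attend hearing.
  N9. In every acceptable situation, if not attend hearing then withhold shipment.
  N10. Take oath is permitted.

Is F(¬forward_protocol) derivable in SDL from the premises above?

Premise 1 is O(take_oath → forward_protocol), but O(take_oath) is not derivable from the premises (the permission P(take_oath) asserts only ¬O(¬take_oath), not O(take_oath)), so it does not yield O(forward_protocol).
No other premise forces O(forward_protocol). An ideal world satisfying every premise can still have ¬forward_protocol true, so F(¬forward_protocol) is not derivable.

No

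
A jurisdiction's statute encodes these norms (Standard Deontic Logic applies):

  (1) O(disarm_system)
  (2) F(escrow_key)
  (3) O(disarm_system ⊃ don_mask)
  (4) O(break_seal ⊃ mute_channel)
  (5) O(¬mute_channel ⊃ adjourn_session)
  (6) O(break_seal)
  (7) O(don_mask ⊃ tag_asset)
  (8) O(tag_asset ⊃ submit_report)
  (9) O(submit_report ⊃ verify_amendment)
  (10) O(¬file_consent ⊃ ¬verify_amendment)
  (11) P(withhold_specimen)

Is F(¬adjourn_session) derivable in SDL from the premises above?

No

Premise 5 is O(¬mute_channel ⊃ adjourn_session), but O(¬mute_channel) is not derivable from the premises, so it does not yield O(adjourn_session).
No other premise forces O(adjourn_session). An ideal world satisfying every premise can still have ¬adjourn_session true, so F(¬adjourn_session) is not derivable.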